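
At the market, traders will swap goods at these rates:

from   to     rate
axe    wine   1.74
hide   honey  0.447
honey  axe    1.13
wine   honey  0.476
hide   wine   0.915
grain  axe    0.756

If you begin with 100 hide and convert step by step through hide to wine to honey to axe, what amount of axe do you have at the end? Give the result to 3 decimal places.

49.216

100 hide × 0.915 = 91.5 wine
91.5 wine × 0.476 = 43.554 honey
43.554 honey × 1.13 = 49.21602 axe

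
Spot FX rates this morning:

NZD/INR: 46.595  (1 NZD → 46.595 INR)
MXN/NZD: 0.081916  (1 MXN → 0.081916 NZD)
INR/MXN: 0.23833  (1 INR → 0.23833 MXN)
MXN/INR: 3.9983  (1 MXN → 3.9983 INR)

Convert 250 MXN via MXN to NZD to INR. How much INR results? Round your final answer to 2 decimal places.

954.22

250 MXN × 0.081916 = 20.479 NZD
20.479 NZD × 46.595 = 954.219005 INR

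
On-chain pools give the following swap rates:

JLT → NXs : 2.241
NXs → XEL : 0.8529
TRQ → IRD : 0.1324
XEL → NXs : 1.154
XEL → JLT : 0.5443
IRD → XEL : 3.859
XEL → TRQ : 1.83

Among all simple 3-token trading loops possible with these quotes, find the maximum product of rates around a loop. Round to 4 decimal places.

JLT→NXs→XEL→JLT: 2.241 × 0.8529 × 0.5443 = 1.04035
XEL→TRQ→IRD→XEL: 1.83 × 0.1324 × 3.859 = 0.93500
Maximum is JLT→NXs→XEL→JLT at 1.0403; arbitrage exists.

1.0403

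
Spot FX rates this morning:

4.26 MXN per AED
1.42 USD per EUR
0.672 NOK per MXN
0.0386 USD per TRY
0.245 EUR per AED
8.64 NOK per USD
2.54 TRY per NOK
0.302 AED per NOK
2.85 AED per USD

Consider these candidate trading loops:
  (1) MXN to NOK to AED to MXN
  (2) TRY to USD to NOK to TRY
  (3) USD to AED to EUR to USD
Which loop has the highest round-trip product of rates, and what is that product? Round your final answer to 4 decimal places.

0.9915

(1) 0.672 × 0.302 × 4.26 = 0.86454
(2) 0.0386 × 8.64 × 2.54 = 0.84710
(3) 2.85 × 0.245 × 1.42 = 0.99152
Highest is cycle (3) at 0.9915 (≤1, no arbitrage).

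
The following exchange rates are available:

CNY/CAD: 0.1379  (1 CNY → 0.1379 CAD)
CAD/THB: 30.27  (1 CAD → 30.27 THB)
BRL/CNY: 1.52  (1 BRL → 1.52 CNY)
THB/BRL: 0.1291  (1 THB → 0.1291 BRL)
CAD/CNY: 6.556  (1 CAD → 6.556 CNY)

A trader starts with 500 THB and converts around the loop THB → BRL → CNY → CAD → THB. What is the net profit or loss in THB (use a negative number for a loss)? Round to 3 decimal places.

-90.441

500 THB × 0.1291 = 64.55 BRL
64.55 BRL × 1.52 = 98.116 CNY
98.116 CNY × 0.1379 = 13.5301964 CAD
13.5301964 CAD × 30.27 = 409.559045028 THB
Net change: 409.559045028 − 500 = -90.440954972 THB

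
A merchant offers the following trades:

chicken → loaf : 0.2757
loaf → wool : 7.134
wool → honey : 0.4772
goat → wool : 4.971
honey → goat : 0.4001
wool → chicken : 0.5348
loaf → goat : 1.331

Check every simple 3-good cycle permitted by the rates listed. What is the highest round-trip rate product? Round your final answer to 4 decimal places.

chicken→loaf→wool→chicken: 0.2757 × 7.134 × 0.5348 = 1.05187
honey→goat→wool→honey: 0.4001 × 4.971 × 0.4772 = 0.94910
Maximum is chicken→loaf→wool→chicken at 1.0519; arbitrage exists.

1.0519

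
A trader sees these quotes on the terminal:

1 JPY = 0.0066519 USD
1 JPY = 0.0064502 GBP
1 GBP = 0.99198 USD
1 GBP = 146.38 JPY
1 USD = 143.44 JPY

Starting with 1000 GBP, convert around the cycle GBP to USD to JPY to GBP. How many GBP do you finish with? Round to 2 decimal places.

917.80

1000 GBP × 0.99198 = 991.98 USD
991.98 USD × 143.44 = 142289.6112 JPY
142289.6112 JPY × 0.0064502 = 917.79645016224 GBP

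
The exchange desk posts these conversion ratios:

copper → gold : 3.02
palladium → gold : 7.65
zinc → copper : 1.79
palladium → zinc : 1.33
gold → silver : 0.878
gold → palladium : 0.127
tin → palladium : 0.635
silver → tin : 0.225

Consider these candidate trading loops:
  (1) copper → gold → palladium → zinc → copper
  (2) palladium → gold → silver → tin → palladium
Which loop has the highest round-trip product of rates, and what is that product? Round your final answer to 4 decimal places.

0.9596

(1) 3.02 × 0.127 × 1.33 × 1.79 = 0.91309
(2) 7.65 × 0.878 × 0.225 × 0.635 = 0.95965
Highest is cycle (2) at 0.9596 (≤1, no arbitrage).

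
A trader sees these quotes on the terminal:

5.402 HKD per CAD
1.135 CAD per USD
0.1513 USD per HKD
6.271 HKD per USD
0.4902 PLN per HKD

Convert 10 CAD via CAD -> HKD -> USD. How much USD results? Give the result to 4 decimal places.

8.1732

10 CAD × 5.402 = 54.02 HKD
54.02 HKD × 0.1513 = 8.173226 USD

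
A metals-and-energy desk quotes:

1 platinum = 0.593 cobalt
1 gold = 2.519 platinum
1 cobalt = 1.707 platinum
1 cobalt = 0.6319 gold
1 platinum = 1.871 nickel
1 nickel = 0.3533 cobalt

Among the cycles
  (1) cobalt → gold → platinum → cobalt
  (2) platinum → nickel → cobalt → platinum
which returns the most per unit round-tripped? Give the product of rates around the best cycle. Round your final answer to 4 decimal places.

1.1284

(1) 0.6319 × 2.519 × 0.593 = 0.94391
(2) 1.871 × 0.3533 × 1.707 = 1.12837
Highest is cycle (2) at 1.1284 (>1, arbitrage).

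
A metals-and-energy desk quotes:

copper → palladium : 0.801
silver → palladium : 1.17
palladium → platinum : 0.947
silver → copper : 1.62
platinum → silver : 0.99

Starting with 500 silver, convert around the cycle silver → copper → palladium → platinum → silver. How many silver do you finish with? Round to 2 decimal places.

608.28

500 silver × 1.62 = 810 copper
810 copper × 0.801 = 648.81 palladium
648.81 palladium × 0.947 = 614.42307 platinum
614.42307 platinum × 0.99 = 608.2788393 silver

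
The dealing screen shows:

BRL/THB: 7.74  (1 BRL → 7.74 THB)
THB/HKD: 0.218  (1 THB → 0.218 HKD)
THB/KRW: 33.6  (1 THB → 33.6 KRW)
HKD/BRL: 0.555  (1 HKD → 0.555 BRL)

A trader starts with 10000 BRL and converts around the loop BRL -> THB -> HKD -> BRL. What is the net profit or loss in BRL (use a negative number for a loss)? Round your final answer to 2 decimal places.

-635.37

10000 BRL × 7.74 = 77400 THB
77400 THB × 0.218 = 16873.2 HKD
16873.2 HKD × 0.555 = 9364.626 BRL
Net change: 9364.626 − 10000 = -635.374 BRL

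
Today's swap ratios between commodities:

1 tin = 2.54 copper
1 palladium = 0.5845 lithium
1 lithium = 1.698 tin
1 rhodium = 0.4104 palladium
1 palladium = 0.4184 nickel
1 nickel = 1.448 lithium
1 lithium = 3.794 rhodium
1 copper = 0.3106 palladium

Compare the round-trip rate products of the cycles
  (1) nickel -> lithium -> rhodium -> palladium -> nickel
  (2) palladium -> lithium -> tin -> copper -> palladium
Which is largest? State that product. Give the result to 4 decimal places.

0.9433

(1) 1.448 × 3.794 × 0.4104 × 0.4184 = 0.94333
(2) 0.5845 × 1.698 × 2.54 × 0.3106 = 0.78299
Highest is cycle (1) at 0.9433 (≤1, no arbitrage).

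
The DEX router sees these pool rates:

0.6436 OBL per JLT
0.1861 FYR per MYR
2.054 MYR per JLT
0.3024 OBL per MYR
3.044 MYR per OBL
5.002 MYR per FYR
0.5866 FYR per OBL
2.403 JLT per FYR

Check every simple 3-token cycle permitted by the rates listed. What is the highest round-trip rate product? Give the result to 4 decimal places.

0.9185

FYR→JLT→MYR→FYR: 2.403 × 2.054 × 0.1861 = 0.91855
FYR→JLT→OBL→FYR: 2.403 × 0.6436 × 0.5866 = 0.90722
FYR→MYR→OBL→FYR: 5.002 × 0.3024 × 0.5866 = 0.88729
Maximum is FYR→JLT→MYR→FYR at 0.9185; no arbitrage — every cycle loses value.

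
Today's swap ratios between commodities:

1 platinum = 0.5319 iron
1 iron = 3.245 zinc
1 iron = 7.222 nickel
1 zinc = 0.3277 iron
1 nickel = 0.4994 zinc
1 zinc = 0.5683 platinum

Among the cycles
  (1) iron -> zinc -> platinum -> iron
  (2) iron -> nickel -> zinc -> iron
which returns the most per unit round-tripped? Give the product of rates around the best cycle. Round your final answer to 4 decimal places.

(1) 3.245 × 0.5683 × 0.5319 = 0.98089
(2) 7.222 × 0.4994 × 0.3277 = 1.18190
Highest is cycle (2) at 1.1819 (>1, arbitrage).

1.1819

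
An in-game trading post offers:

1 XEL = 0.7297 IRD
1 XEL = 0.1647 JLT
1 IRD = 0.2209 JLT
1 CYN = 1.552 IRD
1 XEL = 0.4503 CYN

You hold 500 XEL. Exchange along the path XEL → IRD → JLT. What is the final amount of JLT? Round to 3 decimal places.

80.595

500 XEL × 0.7297 = 364.85 IRD
364.85 IRD × 0.2209 = 80.595365 JLT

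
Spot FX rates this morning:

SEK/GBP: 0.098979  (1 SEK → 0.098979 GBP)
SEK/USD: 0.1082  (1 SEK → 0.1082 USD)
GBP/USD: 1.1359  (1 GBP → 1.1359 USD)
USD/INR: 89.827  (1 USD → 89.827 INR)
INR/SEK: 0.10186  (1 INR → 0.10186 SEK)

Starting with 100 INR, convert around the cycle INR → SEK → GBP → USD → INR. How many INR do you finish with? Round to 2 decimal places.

102.87

100 INR × 0.10186 = 10.186 SEK
10.186 SEK × 0.098979 = 1.008200094 GBP
1.008200094 GBP × 1.1359 = 1.1452144867746 USD
1.1452144867746 USD × 89.827 = 102.8711817035019942 INR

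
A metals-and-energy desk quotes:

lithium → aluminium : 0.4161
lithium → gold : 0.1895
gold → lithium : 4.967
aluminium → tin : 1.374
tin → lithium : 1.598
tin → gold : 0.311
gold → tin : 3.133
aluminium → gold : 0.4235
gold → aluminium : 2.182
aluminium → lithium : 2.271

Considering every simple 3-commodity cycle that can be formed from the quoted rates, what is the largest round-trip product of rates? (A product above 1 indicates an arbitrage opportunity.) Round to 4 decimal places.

lithium→gold→tin→lithium: 0.1895 × 3.133 × 1.598 = 0.94874
lithium→gold→aluminium→lithium: 0.1895 × 2.182 × 2.271 = 0.93903
tin→gold→aluminium→tin: 0.311 × 2.182 × 1.374 = 0.93240
lithium→aluminium→tin→lithium: 0.4161 × 1.374 × 1.598 = 0.91361
lithium→aluminium→gold→lithium: 0.4161 × 0.4235 × 4.967 = 0.87528
Maximum is lithium→gold→tin→lithium at 0.9487; no arbitrage — every cycle loses value.

0.9487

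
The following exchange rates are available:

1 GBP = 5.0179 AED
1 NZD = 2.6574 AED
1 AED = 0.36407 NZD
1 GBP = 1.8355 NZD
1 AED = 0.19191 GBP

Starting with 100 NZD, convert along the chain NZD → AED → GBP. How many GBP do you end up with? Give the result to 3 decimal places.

100 NZD × 2.6574 = 265.74 AED
265.74 AED × 0.19191 = 50.9981634 GBP

50.998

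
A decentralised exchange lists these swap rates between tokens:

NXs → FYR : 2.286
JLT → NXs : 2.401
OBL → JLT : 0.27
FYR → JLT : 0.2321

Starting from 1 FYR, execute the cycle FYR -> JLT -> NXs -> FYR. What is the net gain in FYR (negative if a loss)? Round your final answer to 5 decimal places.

1 FYR × 0.2321 = 0.2321 JLT
0.2321 JLT × 2.401 = 0.5572721 NXs
0.5572721 NXs × 2.286 = 1.2739240206 FYR
Net change: 1.2739240206 − 1 = 0.2739240206 FYR

0.27392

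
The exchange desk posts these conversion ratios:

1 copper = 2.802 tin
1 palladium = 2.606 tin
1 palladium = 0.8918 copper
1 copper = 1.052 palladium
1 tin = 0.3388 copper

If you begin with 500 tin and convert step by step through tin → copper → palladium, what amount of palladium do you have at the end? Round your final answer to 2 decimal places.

178.21

500 tin × 0.3388 = 169.4 copper
169.4 copper × 1.052 = 178.2088 palladium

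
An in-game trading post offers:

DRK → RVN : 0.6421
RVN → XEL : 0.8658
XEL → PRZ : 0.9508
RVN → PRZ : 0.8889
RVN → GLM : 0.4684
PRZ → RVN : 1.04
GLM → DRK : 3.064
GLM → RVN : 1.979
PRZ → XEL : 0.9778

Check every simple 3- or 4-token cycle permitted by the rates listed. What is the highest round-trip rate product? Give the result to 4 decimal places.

DRK→RVN→GLM→DRK: 0.6421 × 0.4684 × 3.064 = 0.92153
RVN→XEL→PRZ→RVN: 0.8658 × 0.9508 × 1.04 = 0.85613
Maximum is DRK→RVN→GLM→DRK at 0.9215; no arbitrage — every cycle loses value.

0.9215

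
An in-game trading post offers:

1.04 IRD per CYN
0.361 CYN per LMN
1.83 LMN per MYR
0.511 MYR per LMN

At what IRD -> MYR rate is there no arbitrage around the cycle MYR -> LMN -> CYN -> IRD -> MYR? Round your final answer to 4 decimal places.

Known legs of the cycle: 1.83 × 0.361 × 1.04 = 0.6870552
For no arbitrage the full-cycle product must be 1, so the missing rate is 1 / 0.6870552 ≈ 1.455487.

1.4555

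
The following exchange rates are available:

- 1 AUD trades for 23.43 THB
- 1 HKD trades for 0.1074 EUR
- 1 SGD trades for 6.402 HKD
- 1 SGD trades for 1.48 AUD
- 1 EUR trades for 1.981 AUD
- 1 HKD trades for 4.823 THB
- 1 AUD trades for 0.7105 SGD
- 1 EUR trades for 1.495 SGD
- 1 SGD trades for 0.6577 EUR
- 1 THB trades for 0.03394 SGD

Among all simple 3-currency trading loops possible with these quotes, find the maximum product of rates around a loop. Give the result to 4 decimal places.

1.1769

AUD→THB→SGD→AUD: 23.43 × 0.03394 × 1.48 = 1.17692
HKD→THB→SGD→HKD: 4.823 × 0.03394 × 6.402 = 1.04796
HKD→EUR→SGD→HKD: 0.1074 × 1.495 × 6.402 = 1.02792
EUR→AUD→SGD→EUR: 1.981 × 0.7105 × 0.6577 = 0.92571
Maximum is AUD→THB→SGD→AUD at 1.1769; arbitrage exists.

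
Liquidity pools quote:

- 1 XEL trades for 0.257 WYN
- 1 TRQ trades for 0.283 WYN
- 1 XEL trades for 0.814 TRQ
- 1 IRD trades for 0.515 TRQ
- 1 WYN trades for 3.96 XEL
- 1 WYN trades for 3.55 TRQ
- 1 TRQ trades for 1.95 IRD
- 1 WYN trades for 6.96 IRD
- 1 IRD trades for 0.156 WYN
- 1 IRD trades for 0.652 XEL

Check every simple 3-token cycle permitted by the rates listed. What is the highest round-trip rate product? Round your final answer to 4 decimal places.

1.1662

IRD→XEL→WYN→IRD: 0.652 × 0.257 × 6.96 = 1.16625
IRD→WYN→TRQ→IRD: 0.156 × 3.55 × 1.95 = 1.07991
IRD→XEL→TRQ→IRD: 0.652 × 0.814 × 1.95 = 1.03492
IRD→TRQ→WYN→IRD: 0.515 × 0.283 × 6.96 = 1.01439
TRQ→WYN→XEL→TRQ: 0.283 × 3.96 × 0.814 = 0.91223
Maximum is IRD→XEL→WYN→IRD at 1.1662; arbitrage exists.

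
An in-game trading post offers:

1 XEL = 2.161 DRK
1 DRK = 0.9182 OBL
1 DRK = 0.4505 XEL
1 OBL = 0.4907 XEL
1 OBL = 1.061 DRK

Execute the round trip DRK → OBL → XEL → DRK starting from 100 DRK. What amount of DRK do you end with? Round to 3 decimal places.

97.366

100 DRK × 0.9182 = 91.82 OBL
91.82 OBL × 0.4907 = 45.056074 XEL
45.056074 XEL × 2.161 = 97.366175914 DRK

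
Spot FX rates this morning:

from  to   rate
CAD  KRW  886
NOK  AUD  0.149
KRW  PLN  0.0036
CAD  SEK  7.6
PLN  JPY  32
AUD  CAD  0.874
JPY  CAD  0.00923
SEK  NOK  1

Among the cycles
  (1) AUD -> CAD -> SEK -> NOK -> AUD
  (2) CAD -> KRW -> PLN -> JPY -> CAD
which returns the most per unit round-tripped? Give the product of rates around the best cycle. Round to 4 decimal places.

0.9897

(1) 0.874 × 7.6 × 1 × 0.149 = 0.98972
(2) 886 × 0.0036 × 32 × 0.00923 = 0.94208
Highest is cycle (1) at 0.9897 (≤1, no arbitrage).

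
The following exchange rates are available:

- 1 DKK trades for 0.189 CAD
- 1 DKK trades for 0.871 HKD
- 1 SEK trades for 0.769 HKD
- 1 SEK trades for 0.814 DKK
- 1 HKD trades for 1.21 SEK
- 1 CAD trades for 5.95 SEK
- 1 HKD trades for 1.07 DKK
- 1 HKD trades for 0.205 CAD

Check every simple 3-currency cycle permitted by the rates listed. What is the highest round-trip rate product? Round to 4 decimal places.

HKD→CAD→SEK→HKD: 0.205 × 5.95 × 0.769 = 0.93799
CAD→SEK→DKK→CAD: 5.95 × 0.814 × 0.189 = 0.91538
HKD→SEK→DKK→HKD: 1.21 × 0.814 × 0.871 = 0.85788
Maximum is HKD→CAD→SEK→HKD at 0.9380; no arbitrage — every cycle loses value.

0.9380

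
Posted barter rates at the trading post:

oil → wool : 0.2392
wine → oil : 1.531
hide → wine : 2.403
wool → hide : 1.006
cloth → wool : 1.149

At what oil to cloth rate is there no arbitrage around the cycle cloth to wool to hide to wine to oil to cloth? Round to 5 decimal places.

0.23515

Known legs of the cycle: 1.149 × 1.006 × 2.403 × 1.531 = 4.252525934742
For no arbitrage the full-cycle product must be 1, so the missing rate is 1 / 4.252525934742 ≈ 0.2351544.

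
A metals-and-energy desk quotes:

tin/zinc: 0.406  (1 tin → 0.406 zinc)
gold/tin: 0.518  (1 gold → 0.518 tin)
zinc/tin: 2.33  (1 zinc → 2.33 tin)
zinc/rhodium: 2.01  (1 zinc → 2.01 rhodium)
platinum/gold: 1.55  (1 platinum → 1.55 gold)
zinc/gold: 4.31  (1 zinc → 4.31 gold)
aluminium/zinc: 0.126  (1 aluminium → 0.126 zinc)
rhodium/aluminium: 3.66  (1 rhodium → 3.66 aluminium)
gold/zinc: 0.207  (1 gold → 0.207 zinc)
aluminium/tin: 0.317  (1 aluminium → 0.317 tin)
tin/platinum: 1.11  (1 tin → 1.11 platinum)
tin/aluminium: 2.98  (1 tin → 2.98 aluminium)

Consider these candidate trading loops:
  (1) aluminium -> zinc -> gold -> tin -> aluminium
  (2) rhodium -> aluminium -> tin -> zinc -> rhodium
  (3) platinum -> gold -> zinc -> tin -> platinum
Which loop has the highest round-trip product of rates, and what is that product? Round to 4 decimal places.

(1) 0.126 × 4.31 × 0.518 × 2.98 = 0.83829
(2) 3.66 × 0.317 × 0.406 × 2.01 = 0.94681
(3) 1.55 × 0.207 × 2.33 × 1.11 = 0.82981
Highest is cycle (2) at 0.9468 (≤1, no arbitrage).

0.9468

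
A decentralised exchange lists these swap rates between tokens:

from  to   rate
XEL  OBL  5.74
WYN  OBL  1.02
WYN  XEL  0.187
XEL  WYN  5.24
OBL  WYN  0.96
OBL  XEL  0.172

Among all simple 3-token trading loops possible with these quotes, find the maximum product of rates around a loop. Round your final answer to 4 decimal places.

1.0304

OBL→WYN→XEL→OBL: 0.96 × 0.187 × 5.74 = 1.03044
OBL→XEL→WYN→OBL: 0.172 × 5.24 × 1.02 = 0.91931
Maximum is OBL→WYN→XEL→OBL at 1.0304; arbitrage exists.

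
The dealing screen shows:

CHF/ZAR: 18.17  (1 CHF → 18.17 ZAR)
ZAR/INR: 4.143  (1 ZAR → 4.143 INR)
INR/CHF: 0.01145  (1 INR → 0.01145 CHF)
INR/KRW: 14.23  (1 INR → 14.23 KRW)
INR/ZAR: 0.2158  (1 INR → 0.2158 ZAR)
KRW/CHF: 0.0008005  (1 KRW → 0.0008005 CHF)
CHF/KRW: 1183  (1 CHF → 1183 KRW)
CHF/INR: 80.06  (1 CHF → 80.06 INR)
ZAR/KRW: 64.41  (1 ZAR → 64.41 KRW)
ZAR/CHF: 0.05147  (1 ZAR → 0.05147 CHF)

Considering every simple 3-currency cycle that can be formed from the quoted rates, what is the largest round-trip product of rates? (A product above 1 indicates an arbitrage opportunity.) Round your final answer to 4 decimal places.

ZAR→KRW→CHF→ZAR: 64.41 × 0.0008005 × 18.17 = 0.93685
INR→KRW→CHF→INR: 14.23 × 0.0008005 × 80.06 = 0.91197
ZAR→CHF→INR→ZAR: 0.05147 × 80.06 × 0.2158 = 0.88924
ZAR→INR→CHF→ZAR: 4.143 × 0.01145 × 18.17 = 0.86194
Maximum is ZAR→KRW→CHF→ZAR at 0.9368; no arbitrage — every cycle loses value.

0.9368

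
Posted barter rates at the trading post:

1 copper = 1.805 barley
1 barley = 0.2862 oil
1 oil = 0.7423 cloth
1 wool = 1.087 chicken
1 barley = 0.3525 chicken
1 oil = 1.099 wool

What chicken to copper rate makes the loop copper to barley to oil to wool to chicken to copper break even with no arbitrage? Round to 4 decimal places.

Known legs of the cycle: 1.805 × 0.2862 × 1.099 × 1.087 = 0.617126324283
For no arbitrage the full-cycle product must be 1, so the missing rate is 1 / 0.617126324283 ≈ 1.620414.

1.6204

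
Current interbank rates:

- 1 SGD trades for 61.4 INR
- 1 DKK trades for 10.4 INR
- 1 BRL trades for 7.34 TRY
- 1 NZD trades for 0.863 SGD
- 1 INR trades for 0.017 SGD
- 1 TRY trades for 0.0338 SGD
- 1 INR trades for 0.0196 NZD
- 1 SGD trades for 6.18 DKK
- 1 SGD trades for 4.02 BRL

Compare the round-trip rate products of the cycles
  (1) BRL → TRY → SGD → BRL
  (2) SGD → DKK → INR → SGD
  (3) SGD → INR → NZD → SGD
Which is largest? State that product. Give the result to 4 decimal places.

1.0926

(1) 7.34 × 0.0338 × 4.02 = 0.99733
(2) 6.18 × 10.4 × 0.017 = 1.09262
(3) 61.4 × 0.0196 × 0.863 = 1.03857
Highest is cycle (2) at 1.0926 (>1, arbitrage).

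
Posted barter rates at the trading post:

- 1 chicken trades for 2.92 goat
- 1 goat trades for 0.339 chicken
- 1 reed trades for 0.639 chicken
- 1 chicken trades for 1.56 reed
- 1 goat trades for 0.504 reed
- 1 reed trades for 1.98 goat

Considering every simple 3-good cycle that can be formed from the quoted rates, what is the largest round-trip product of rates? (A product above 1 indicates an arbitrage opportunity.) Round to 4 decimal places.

goat→chicken→reed→goat: 0.339 × 1.56 × 1.98 = 1.04710
goat→reed→chicken→goat: 0.504 × 0.639 × 2.92 = 0.94040
Maximum is goat→chicken→reed→goat at 1.0471; arbitrage exists.

1.0471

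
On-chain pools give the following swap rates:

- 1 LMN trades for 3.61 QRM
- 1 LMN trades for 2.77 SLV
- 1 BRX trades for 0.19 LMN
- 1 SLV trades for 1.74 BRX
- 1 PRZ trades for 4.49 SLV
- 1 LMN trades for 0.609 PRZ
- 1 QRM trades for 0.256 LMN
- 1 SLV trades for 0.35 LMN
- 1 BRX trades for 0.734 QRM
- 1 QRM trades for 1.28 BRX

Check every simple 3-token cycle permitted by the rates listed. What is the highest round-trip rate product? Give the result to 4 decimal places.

0.9570

PRZ→SLV→LMN→PRZ: 4.49 × 0.35 × 0.609 = 0.95704
BRX→LMN→SLV→BRX: 0.19 × 2.77 × 1.74 = 0.91576
BRX→LMN→QRM→BRX: 0.19 × 3.61 × 1.28 = 0.87795
Maximum is PRZ→SLV→LMN→PRZ at 0.9570; no arbitrage — every cycle loses value.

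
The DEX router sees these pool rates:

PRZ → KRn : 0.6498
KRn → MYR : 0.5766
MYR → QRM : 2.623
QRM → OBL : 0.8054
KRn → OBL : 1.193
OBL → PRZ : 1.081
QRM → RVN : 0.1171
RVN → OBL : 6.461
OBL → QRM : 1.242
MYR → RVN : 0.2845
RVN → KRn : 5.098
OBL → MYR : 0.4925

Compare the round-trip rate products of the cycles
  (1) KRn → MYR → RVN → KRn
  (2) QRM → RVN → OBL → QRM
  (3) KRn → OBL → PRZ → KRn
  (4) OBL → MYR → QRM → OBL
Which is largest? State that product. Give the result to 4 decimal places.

1.0404

(1) 0.5766 × 0.2845 × 5.098 = 0.83629
(2) 0.1171 × 6.461 × 1.242 = 0.93968
(3) 1.193 × 1.081 × 0.6498 = 0.83800
(4) 0.4925 × 2.623 × 0.8054 = 1.04044
Highest is cycle (4) at 1.0404 (>1, arbitrage).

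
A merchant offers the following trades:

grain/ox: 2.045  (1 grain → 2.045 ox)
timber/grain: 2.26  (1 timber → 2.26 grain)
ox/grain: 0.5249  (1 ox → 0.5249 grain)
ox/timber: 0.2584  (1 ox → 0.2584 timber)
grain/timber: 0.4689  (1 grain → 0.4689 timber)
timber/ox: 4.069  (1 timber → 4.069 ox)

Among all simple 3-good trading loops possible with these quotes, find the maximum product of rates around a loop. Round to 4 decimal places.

1.1942

timber→grain→ox→timber: 2.26 × 2.045 × 0.2584 = 1.19425
timber→ox→grain→timber: 4.069 × 0.5249 × 0.4689 = 1.00149
Maximum is timber→grain→ox→timber at 1.1942; arbitrage exists.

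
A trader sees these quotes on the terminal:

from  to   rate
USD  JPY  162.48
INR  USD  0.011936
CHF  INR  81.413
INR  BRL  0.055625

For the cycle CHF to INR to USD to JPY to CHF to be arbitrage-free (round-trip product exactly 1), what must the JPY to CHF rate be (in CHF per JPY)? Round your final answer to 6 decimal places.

Known legs of the cycle: 81.413 × 0.011936 × 162.48 = 157.88921988864
For no arbitrage the full-cycle product must be 1, so the missing rate is 1 / 157.88921988864 ≈ 0.00633355.

0.006334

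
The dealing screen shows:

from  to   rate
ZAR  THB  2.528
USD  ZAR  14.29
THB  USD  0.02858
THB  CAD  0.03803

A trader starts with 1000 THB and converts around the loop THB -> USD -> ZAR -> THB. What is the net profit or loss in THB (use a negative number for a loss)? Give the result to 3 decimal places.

1000 THB × 0.02858 = 28.58 USD
28.58 USD × 14.29 = 408.4082 ZAR
408.4082 ZAR × 2.528 = 1032.4559296 THB
Net change: 1032.4559296 − 1000 = 32.4559296 THB

32.456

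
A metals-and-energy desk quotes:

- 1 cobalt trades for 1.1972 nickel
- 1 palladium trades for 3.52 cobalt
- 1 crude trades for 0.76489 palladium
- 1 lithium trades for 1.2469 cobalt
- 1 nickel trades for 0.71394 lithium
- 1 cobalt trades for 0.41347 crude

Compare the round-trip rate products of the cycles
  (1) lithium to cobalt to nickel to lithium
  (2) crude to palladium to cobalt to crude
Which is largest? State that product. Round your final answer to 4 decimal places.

1.1132

(1) 1.2469 × 1.1972 × 0.71394 = 1.06576
(2) 0.76489 × 3.52 × 0.41347 = 1.11323
Highest is cycle (2) at 1.1132 (>1, arbitrage).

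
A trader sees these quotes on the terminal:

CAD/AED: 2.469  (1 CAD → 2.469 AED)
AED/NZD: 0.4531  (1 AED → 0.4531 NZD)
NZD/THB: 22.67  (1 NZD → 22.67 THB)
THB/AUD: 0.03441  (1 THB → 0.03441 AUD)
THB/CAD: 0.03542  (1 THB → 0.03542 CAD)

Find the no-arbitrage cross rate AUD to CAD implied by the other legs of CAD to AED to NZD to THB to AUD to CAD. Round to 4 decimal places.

1.1459

Known legs of the cycle: 2.469 × 0.4531 × 22.67 × 0.03441 = 0.87267260918133
For no arbitrage the full-cycle product must be 1, so the missing rate is 1 / 0.87267260918133 ≈ 1.145905.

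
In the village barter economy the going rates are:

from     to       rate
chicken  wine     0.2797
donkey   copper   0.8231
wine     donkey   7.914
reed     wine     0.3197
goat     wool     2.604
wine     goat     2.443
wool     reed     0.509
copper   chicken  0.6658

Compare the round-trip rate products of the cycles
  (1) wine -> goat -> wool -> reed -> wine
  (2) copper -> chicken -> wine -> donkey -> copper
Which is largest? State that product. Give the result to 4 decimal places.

1.2131

(1) 2.443 × 2.604 × 0.509 × 0.3197 = 1.03520
(2) 0.6658 × 0.2797 × 7.914 × 0.8231 = 1.21307
Highest is cycle (2) at 1.2131 (>1, arbitrage).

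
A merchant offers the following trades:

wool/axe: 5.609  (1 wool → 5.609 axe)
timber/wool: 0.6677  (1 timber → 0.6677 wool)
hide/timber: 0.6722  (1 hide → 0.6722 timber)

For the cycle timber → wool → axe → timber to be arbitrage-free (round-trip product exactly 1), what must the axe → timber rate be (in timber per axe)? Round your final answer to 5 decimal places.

0.26701

Known legs of the cycle: 0.6677 × 5.609 = 3.7451293
For no arbitrage the full-cycle product must be 1, so the missing rate is 1 / 3.7451293 ≈ 0.2670135.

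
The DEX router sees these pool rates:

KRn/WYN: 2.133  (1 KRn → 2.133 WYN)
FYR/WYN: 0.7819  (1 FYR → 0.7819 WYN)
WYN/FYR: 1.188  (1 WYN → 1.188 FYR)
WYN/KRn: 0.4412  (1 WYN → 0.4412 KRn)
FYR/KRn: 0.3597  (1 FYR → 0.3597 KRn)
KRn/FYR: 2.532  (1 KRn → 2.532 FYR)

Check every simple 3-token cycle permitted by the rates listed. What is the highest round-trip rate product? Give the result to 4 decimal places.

FYR→KRn→WYN→FYR: 0.3597 × 2.133 × 1.188 = 0.91148
FYR→WYN→KRn→FYR: 0.7819 × 0.4412 × 2.532 = 0.87347
Maximum is FYR→KRn→WYN→FYR at 0.9115; no arbitrage — every cycle loses value.

0.9115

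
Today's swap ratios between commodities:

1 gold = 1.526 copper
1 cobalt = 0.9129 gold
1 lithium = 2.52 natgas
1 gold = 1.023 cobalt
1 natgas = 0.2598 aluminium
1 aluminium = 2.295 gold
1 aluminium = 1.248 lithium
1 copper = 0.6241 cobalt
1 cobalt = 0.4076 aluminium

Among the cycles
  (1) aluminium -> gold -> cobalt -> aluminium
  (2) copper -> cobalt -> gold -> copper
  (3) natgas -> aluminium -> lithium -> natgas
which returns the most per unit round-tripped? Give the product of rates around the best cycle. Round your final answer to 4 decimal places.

0.9570

(1) 2.295 × 1.023 × 0.4076 = 0.95696
(2) 0.6241 × 0.9129 × 1.526 = 0.86942
(3) 0.2598 × 1.248 × 2.52 = 0.81706
Highest is cycle (1) at 0.9570 (≤1, no arbitrage).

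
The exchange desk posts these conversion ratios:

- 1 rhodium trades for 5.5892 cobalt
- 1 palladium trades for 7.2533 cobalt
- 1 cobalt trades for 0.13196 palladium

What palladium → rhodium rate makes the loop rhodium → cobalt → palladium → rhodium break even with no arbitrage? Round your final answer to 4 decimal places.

Known legs of the cycle: 5.5892 × 0.13196 = 0.737550832
For no arbitrage the full-cycle product must be 1, so the missing rate is 1 / 0.737550832 ≈ 1.355839.

1.3558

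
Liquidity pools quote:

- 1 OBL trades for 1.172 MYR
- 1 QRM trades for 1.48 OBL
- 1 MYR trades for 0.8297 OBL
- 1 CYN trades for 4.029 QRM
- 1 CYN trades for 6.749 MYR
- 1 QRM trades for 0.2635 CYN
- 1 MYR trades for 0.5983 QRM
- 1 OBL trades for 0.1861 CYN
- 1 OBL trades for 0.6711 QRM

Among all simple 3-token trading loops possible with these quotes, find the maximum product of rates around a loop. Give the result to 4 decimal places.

1.1097

OBL→CYN→QRM→OBL: 0.1861 × 4.029 × 1.48 = 1.10970
QRM→CYN→MYR→QRM: 0.2635 × 6.749 × 0.5983 = 1.06399
OBL→CYN→MYR→OBL: 0.1861 × 6.749 × 0.8297 = 1.04209
OBL→MYR→QRM→OBL: 1.172 × 0.5983 × 1.48 = 1.03779
Maximum is OBL→CYN→QRM→OBL at 1.1097; arbitrage exists.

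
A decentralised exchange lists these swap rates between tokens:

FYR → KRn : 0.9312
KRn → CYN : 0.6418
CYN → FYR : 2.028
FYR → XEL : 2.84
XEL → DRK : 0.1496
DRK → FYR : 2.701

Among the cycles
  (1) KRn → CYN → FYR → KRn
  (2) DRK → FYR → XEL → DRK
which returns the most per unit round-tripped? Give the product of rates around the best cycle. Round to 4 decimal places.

(1) 0.6418 × 2.028 × 0.9312 = 1.21202
(2) 2.701 × 2.84 × 0.1496 = 1.14756
Highest is cycle (1) at 1.2120 (>1, arbitrage).

1.2120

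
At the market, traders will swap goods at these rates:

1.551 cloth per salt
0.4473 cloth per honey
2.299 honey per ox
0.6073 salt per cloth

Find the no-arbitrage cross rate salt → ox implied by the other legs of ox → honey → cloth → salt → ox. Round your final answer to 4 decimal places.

Known legs of the cycle: 2.299 × 0.4473 × 0.6073 = 0.62451252171
For no arbitrage the full-cycle product must be 1, so the missing rate is 1 / 0.62451252171 ≈ 1.601249.

1.6012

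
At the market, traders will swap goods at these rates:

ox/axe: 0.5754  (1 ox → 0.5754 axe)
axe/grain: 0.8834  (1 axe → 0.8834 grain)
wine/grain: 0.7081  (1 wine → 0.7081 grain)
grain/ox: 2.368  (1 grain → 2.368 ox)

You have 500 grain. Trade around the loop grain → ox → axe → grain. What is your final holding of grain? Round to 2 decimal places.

601.84

500 grain × 2.368 = 1184 ox
1184 ox × 0.5754 = 681.2736 axe
681.2736 axe × 0.8834 = 601.83709824 grain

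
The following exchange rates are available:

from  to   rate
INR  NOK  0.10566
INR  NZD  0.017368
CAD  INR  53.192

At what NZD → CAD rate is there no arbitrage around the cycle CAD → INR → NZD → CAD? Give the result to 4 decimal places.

Known legs of the cycle: 53.192 × 0.017368 = 0.923838656
For no arbitrage the full-cycle product must be 1, so the missing rate is 1 / 0.923838656 ≈ 1.082440.

1.0824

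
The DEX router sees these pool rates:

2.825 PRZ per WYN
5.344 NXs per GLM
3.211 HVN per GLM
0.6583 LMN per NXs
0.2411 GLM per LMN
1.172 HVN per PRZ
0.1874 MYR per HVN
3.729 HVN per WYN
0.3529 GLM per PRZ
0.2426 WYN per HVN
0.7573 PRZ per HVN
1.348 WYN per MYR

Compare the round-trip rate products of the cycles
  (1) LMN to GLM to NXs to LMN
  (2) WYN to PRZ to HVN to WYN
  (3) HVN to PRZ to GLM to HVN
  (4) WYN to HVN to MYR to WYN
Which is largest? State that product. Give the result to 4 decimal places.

0.9420

(1) 0.2411 × 5.344 × 0.6583 = 0.84818
(2) 2.825 × 1.172 × 0.2426 = 0.80322
(3) 0.7573 × 0.3529 × 3.211 = 0.85814
(4) 3.729 × 0.1874 × 1.348 = 0.94200
Highest is cycle (4) at 0.9420 (≤1, no arbitrage).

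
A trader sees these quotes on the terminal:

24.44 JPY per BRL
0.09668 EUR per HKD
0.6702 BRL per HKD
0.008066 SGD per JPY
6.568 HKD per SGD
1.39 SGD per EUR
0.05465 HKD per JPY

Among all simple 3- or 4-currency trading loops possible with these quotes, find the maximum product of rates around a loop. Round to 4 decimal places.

0.8951

JPY→HKD→BRL→JPY: 0.05465 × 0.6702 × 24.44 = 0.89515
SGD→HKD→EUR→SGD: 6.568 × 0.09668 × 1.39 = 0.88264
SGD→HKD→BRL→JPY→SGD: 6.568 × 0.6702 × 24.44 × 0.008066 = 0.86775
Maximum is JPY→HKD→BRL→JPY at 0.8951; no arbitrage — every cycle loses value.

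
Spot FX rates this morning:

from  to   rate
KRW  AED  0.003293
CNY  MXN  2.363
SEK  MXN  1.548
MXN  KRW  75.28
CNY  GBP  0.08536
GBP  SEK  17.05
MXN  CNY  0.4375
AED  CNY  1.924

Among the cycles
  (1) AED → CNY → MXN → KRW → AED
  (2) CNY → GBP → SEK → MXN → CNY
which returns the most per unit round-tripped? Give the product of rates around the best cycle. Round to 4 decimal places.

(1) 1.924 × 2.363 × 75.28 × 0.003293 = 1.12704
(2) 0.08536 × 17.05 × 1.548 × 0.4375 = 0.98566
Highest is cycle (1) at 1.1270 (>1, arbitrage).

1.1270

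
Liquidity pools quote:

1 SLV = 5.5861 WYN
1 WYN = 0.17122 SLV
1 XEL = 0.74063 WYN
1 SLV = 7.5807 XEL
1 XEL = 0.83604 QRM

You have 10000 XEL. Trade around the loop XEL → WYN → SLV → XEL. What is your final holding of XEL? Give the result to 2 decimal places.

9613.14

10000 XEL × 0.74063 = 7406.3 WYN
7406.3 WYN × 0.17122 = 1268.106686 SLV
1268.106686 SLV × 7.5807 = 9613.1363545602 XEL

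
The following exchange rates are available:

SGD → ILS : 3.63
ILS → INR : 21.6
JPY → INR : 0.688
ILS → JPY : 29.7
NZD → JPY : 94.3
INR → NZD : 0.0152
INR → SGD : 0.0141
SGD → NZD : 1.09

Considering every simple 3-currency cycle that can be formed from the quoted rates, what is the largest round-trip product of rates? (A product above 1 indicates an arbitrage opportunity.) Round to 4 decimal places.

1.1056

ILS→INR→SGD→ILS: 21.6 × 0.0141 × 3.63 = 1.10555
JPY→INR→NZD→JPY: 0.688 × 0.0152 × 94.3 = 0.98615
Maximum is ILS→INR→SGD→ILS at 1.1056; arbitrage exists.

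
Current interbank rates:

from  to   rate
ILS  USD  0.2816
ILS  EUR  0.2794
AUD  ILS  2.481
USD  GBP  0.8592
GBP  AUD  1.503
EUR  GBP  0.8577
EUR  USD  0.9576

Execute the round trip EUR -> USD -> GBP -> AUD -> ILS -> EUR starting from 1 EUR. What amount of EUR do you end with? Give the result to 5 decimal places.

1 EUR × 0.9576 = 0.9576 USD
0.9576 USD × 0.8592 = 0.82276992 GBP
0.82276992 GBP × 1.503 = 1.23662318976 AUD
1.23662318976 AUD × 2.481 = 3.06806213379456 ILS
3.06806213379456 ILS × 0.2794 = 0.857216560182200064 EUR

0.85722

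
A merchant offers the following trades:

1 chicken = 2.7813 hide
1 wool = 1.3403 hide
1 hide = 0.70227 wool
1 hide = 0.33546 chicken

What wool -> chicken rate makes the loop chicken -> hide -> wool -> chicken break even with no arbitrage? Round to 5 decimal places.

0.51197

Known legs of the cycle: 2.7813 × 0.70227 = 1.953223551
For no arbitrage the full-cycle product must be 1, so the missing rate is 1 / 1.953223551 ≈ 0.5119742.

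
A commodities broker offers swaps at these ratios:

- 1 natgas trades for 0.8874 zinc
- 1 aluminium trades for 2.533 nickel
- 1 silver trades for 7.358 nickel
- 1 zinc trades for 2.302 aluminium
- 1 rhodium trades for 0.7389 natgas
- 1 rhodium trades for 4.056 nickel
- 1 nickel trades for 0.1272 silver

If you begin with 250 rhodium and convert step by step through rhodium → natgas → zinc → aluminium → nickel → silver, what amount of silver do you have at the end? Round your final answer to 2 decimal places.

121.58

250 rhodium × 0.7389 = 184.725 natgas
184.725 natgas × 0.8874 = 163.924965 zinc
163.924965 zinc × 2.302 = 377.35526943 aluminium
377.35526943 aluminium × 2.533 = 955.84089746619 nickel
955.84089746619 nickel × 0.1272 = 121.582962157699368 silver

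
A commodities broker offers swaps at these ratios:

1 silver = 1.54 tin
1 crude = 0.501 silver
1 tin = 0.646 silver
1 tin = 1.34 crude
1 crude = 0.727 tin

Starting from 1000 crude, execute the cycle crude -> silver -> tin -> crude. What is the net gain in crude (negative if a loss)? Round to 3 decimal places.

1000 crude × 0.501 = 501 silver
501 silver × 1.54 = 771.54 tin
771.54 tin × 1.34 = 1033.8636 crude
Net change: 1033.8636 − 1000 = 33.8636 crude

33.864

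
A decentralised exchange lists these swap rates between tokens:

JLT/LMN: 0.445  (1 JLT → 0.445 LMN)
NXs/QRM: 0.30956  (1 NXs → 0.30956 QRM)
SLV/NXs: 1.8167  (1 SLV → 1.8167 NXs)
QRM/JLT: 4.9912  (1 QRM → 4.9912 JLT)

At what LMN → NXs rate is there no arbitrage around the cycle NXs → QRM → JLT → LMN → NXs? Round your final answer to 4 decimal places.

1.4544

Known legs of the cycle: 0.30956 × 4.9912 × 0.445 = 0.68755876304
For no arbitrage the full-cycle product must be 1, so the missing rate is 1 / 0.68755876304 ≈ 1.454421.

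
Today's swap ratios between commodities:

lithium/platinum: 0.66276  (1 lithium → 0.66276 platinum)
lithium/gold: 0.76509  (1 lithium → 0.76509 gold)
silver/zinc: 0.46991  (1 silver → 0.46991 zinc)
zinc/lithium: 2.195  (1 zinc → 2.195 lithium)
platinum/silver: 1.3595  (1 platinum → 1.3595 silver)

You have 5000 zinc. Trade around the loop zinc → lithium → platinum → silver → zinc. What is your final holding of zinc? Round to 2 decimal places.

5000 zinc × 2.195 = 10975 lithium
10975 lithium × 0.66276 = 7273.791 platinum
7273.791 platinum × 1.3595 = 9888.7188645 silver
9888.7188645 silver × 0.46991 = 4646.807881617195 zinc

4646.81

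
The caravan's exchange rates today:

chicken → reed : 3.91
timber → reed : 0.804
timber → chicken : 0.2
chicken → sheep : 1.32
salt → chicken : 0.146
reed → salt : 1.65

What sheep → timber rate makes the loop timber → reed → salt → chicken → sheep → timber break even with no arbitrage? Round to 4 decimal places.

3.9114

Known legs of the cycle: 0.804 × 1.65 × 0.146 × 1.32 = 0.255662352
For no arbitrage the full-cycle product must be 1, so the missing rate is 1 / 0.255662352 ≈ 3.911409.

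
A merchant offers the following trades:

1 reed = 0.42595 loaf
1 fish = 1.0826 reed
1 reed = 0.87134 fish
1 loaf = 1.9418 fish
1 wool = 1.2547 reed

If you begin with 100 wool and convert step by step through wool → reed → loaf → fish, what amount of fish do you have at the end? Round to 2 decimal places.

103.78

100 wool × 1.2547 = 125.47 reed
125.47 reed × 0.42595 = 53.4439465 loaf
53.4439465 loaf × 1.9418 = 103.7774553137 fish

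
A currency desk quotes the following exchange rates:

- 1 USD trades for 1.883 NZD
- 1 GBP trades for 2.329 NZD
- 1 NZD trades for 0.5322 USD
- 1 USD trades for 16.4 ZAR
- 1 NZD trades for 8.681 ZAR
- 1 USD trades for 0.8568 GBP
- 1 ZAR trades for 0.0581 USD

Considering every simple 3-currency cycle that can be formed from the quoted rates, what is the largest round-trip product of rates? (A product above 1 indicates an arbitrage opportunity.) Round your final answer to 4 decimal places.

1.0620

GBP→NZD→USD→GBP: 2.329 × 0.5322 × 0.8568 = 1.06200
NZD→ZAR→USD→NZD: 8.681 × 0.0581 × 1.883 = 0.94972
Maximum is GBP→NZD→USD→GBP at 1.0620; arbitrage exists.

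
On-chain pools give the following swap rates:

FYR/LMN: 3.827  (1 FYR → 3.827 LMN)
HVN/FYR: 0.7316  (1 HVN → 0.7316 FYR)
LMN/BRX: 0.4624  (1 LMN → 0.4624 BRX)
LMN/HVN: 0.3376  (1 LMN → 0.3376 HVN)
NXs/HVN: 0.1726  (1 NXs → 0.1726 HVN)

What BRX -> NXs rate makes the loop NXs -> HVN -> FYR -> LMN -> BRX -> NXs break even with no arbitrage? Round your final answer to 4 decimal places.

Known legs of the cycle: 0.1726 × 0.7316 × 3.827 × 0.4624 = 0.223455359651968
For no arbitrage the full-cycle product must be 1, so the missing rate is 1 / 0.223455359651968 ≈ 4.475167.

4.4752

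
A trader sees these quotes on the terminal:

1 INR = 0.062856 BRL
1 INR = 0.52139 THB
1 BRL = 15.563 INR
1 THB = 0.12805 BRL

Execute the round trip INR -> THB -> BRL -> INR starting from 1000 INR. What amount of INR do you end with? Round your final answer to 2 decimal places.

1000 INR × 0.52139 = 521.39 THB
521.39 THB × 0.12805 = 66.7639895 BRL
66.7639895 BRL × 15.563 = 1039.0479685885 INR

1039.05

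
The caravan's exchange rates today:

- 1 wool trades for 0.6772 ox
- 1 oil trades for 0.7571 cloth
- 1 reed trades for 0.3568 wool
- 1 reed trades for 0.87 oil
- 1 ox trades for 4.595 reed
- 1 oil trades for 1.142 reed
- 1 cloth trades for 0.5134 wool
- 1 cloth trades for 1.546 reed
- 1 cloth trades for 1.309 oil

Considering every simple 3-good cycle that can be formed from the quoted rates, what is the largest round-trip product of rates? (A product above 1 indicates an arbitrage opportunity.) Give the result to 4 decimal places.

1.1103

ox→reed→wool→ox: 4.595 × 0.3568 × 0.6772 = 1.11027
cloth→reed→oil→cloth: 1.546 × 0.87 × 0.7571 = 1.01831
Maximum is ox→reed→wool→ox at 1.1103; arbitrage exists.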